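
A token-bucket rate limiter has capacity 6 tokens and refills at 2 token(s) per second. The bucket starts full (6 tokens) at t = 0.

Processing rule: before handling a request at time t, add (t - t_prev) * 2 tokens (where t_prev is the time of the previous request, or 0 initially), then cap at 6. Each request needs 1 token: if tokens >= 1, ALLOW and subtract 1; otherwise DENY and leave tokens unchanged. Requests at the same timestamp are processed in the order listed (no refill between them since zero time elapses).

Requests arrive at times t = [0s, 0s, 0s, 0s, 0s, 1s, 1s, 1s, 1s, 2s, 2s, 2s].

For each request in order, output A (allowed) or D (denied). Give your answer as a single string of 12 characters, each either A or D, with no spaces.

Answer: AAAAAAAADAAD

Derivation:
Simulating step by step:
  req#1 t=0s: ALLOW
  req#2 t=0s: ALLOW
  req#3 t=0s: ALLOW
  req#4 t=0s: ALLOW
  req#5 t=0s: ALLOW
  req#6 t=1s: ALLOW
  req#7 t=1s: ALLOW
  req#8 t=1s: ALLOW
  req#9 t=1s: DENY
  req#10 t=2s: ALLOW
  req#11 t=2s: ALLOW
  req#12 t=2s: DENY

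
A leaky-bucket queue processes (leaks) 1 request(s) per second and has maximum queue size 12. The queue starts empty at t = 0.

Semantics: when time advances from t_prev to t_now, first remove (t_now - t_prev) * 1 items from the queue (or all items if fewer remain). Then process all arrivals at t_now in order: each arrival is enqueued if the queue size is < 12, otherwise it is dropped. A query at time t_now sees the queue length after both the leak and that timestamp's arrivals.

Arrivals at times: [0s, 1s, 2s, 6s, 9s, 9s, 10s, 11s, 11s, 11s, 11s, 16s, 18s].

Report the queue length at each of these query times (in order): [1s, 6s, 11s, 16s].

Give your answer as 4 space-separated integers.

Queue lengths at query times:
  query t=1s: backlog = 1
  query t=6s: backlog = 1
  query t=11s: backlog = 5
  query t=16s: backlog = 1

Answer: 1 1 5 1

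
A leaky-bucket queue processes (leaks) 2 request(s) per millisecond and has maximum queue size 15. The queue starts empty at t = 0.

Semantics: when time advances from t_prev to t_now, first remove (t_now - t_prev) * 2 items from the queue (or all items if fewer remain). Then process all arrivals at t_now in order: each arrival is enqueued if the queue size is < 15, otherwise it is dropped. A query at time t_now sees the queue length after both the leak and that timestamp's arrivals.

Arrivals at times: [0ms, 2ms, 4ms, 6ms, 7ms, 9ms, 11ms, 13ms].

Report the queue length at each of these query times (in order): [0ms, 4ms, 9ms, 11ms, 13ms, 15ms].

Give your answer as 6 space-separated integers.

Queue lengths at query times:
  query t=0ms: backlog = 1
  query t=4ms: backlog = 1
  query t=9ms: backlog = 1
  query t=11ms: backlog = 1
  query t=13ms: backlog = 1
  query t=15ms: backlog = 0

Answer: 1 1 1 1 1 0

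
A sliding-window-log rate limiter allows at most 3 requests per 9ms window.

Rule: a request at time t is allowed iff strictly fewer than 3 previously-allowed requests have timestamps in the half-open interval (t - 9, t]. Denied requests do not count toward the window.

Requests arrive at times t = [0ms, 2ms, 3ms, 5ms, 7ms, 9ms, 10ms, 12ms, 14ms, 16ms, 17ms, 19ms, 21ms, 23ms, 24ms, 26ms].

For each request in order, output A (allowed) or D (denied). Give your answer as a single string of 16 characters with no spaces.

Answer: AAADDADAADDAAADD

Derivation:
Tracking allowed requests in the window:
  req#1 t=0ms: ALLOW
  req#2 t=2ms: ALLOW
  req#3 t=3ms: ALLOW
  req#4 t=5ms: DENY
  req#5 t=7ms: DENY
  req#6 t=9ms: ALLOW
  req#7 t=10ms: DENY
  req#8 t=12ms: ALLOW
  req#9 t=14ms: ALLOW
  req#10 t=16ms: DENY
  req#11 t=17ms: DENY
  req#12 t=19ms: ALLOW
  req#13 t=21ms: ALLOW
  req#14 t=23ms: ALLOW
  req#15 t=24ms: DENY
  req#16 t=26ms: DENY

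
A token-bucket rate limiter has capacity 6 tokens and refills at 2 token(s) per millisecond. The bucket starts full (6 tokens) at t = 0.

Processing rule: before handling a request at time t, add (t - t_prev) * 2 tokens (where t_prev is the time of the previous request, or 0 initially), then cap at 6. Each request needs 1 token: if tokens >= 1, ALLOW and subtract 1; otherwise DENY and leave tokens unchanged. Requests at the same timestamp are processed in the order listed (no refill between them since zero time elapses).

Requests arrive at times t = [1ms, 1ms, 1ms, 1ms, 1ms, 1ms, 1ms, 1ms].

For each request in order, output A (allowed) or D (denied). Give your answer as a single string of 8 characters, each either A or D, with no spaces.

Answer: AAAAAADD

Derivation:
Simulating step by step:
  req#1 t=1ms: ALLOW
  req#2 t=1ms: ALLOW
  req#3 t=1ms: ALLOW
  req#4 t=1ms: ALLOW
  req#5 t=1ms: ALLOW
  req#6 t=1ms: ALLOW
  req#7 t=1ms: DENY
  req#8 t=1ms: DENY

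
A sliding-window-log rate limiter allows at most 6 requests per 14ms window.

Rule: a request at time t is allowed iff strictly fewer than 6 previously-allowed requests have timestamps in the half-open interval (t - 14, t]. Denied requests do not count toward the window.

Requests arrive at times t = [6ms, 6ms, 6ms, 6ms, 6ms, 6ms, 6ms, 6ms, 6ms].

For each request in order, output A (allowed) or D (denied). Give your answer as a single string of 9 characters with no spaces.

Tracking allowed requests in the window:
  req#1 t=6ms: ALLOW
  req#2 t=6ms: ALLOW
  req#3 t=6ms: ALLOW
  req#4 t=6ms: ALLOW
  req#5 t=6ms: ALLOW
  req#6 t=6ms: ALLOW
  req#7 t=6ms: DENY
  req#8 t=6ms: DENY
  req#9 t=6ms: DENY

Answer: AAAAAADDD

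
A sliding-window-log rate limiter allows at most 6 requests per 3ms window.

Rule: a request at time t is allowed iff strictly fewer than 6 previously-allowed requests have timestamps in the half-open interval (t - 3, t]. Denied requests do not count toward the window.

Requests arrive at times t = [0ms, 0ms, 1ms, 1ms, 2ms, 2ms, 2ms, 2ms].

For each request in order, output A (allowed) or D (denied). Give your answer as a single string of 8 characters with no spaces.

Answer: AAAAAADD

Derivation:
Tracking allowed requests in the window:
  req#1 t=0ms: ALLOW
  req#2 t=0ms: ALLOW
  req#3 t=1ms: ALLOW
  req#4 t=1ms: ALLOW
  req#5 t=2ms: ALLOW
  req#6 t=2ms: ALLOW
  req#7 t=2ms: DENY
  req#8 t=2ms: DENY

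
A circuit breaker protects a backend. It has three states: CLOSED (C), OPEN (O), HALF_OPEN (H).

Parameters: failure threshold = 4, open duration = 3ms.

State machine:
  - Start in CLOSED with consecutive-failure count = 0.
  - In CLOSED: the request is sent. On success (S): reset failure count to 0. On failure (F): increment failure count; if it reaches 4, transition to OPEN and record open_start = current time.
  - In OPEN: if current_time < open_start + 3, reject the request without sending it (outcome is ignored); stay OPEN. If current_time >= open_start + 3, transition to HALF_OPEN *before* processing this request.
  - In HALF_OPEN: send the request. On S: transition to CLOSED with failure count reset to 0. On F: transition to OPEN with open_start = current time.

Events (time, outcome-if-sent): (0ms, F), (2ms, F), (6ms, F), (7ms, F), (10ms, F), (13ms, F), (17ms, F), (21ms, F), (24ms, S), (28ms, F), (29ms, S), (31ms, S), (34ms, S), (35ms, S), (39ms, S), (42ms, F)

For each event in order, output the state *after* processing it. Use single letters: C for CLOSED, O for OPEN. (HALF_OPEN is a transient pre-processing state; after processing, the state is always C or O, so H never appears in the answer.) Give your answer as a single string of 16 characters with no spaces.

State after each event:
  event#1 t=0ms outcome=F: state=CLOSED
  event#2 t=2ms outcome=F: state=CLOSED
  event#3 t=6ms outcome=F: state=CLOSED
  event#4 t=7ms outcome=F: state=OPEN
  event#5 t=10ms outcome=F: state=OPEN
  event#6 t=13ms outcome=F: state=OPEN
  event#7 t=17ms outcome=F: state=OPEN
  event#8 t=21ms outcome=F: state=OPEN
  event#9 t=24ms outcome=S: state=CLOSED
  event#10 t=28ms outcome=F: state=CLOSED
  event#11 t=29ms outcome=S: state=CLOSED
  event#12 t=31ms outcome=S: state=CLOSED
  event#13 t=34ms outcome=S: state=CLOSED
  event#14 t=35ms outcome=S: state=CLOSED
  event#15 t=39ms outcome=S: state=CLOSED
  event#16 t=42ms outcome=F: state=CLOSED

Answer: CCCOOOOOCCCCCCCC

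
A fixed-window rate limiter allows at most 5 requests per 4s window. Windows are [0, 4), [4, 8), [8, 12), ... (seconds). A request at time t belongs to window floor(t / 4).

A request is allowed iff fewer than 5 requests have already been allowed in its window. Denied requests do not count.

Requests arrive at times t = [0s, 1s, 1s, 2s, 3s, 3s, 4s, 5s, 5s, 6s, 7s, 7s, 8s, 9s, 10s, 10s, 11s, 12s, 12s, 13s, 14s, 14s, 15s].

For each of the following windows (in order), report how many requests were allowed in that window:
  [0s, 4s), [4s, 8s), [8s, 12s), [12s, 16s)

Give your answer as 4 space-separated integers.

Answer: 5 5 5 5

Derivation:
Processing requests:
  req#1 t=0s (window 0): ALLOW
  req#2 t=1s (window 0): ALLOW
  req#3 t=1s (window 0): ALLOW
  req#4 t=2s (window 0): ALLOW
  req#5 t=3s (window 0): ALLOW
  req#6 t=3s (window 0): DENY
  req#7 t=4s (window 1): ALLOW
  req#8 t=5s (window 1): ALLOW
  req#9 t=5s (window 1): ALLOW
  req#10 t=6s (window 1): ALLOW
  req#11 t=7s (window 1): ALLOW
  req#12 t=7s (window 1): DENY
  req#13 t=8s (window 2): ALLOW
  req#14 t=9s (window 2): ALLOW
  req#15 t=10s (window 2): ALLOW
  req#16 t=10s (window 2): ALLOW
  req#17 t=11s (window 2): ALLOW
  req#18 t=12s (window 3): ALLOW
  req#19 t=12s (window 3): ALLOW
  req#20 t=13s (window 3): ALLOW
  req#21 t=14s (window 3): ALLOW
  req#22 t=14s (window 3): ALLOW
  req#23 t=15s (window 3): DENY

Allowed counts by window: 5 5 5 5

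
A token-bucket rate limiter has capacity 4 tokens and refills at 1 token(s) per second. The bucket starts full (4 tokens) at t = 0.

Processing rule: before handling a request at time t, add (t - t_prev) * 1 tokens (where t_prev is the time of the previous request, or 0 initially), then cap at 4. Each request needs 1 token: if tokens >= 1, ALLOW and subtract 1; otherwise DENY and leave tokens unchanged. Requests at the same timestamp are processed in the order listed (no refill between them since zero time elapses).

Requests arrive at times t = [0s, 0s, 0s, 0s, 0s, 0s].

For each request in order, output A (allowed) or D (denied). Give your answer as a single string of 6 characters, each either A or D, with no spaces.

Simulating step by step:
  req#1 t=0s: ALLOW
  req#2 t=0s: ALLOW
  req#3 t=0s: ALLOW
  req#4 t=0s: ALLOW
  req#5 t=0s: DENY
  req#6 t=0s: DENY

Answer: AAAADD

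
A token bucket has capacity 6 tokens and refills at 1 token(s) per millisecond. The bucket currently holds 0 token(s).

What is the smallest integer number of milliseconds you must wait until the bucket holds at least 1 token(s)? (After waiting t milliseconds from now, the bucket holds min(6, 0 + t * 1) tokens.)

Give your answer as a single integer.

Need 0 + t * 1 >= 1, so t >= 1/1.
Smallest integer t = ceil(1/1) = 1.

Answer: 1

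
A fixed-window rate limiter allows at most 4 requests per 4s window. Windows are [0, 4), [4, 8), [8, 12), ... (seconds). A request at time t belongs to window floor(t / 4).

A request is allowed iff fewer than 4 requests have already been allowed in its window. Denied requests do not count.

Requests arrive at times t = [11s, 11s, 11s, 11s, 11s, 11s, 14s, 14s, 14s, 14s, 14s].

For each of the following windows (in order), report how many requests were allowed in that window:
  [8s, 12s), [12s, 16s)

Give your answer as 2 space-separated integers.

Processing requests:
  req#1 t=11s (window 2): ALLOW
  req#2 t=11s (window 2): ALLOW
  req#3 t=11s (window 2): ALLOW
  req#4 t=11s (window 2): ALLOW
  req#5 t=11s (window 2): DENY
  req#6 t=11s (window 2): DENY
  req#7 t=14s (window 3): ALLOW
  req#8 t=14s (window 3): ALLOW
  req#9 t=14s (window 3): ALLOW
  req#10 t=14s (window 3): ALLOW
  req#11 t=14s (window 3): DENY

Allowed counts by window: 4 4

Answer: 4 4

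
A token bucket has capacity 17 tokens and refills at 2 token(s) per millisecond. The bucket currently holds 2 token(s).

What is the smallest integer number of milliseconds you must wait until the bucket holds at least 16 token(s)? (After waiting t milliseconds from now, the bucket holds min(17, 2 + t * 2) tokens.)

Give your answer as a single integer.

Answer: 7

Derivation:
Need 2 + t * 2 >= 16, so t >= 14/2.
Smallest integer t = ceil(14/2) = 7.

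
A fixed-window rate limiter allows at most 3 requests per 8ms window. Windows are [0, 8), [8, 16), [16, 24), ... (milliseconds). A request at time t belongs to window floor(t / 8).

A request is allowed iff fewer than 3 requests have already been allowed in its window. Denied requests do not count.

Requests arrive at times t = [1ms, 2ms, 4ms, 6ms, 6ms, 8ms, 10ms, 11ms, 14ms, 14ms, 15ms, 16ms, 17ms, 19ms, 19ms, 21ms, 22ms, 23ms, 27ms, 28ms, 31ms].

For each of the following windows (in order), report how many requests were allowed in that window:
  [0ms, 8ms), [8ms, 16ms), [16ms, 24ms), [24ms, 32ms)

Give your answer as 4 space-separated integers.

Processing requests:
  req#1 t=1ms (window 0): ALLOW
  req#2 t=2ms (window 0): ALLOW
  req#3 t=4ms (window 0): ALLOW
  req#4 t=6ms (window 0): DENY
  req#5 t=6ms (window 0): DENY
  req#6 t=8ms (window 1): ALLOW
  req#7 t=10ms (window 1): ALLOW
  req#8 t=11ms (window 1): ALLOW
  req#9 t=14ms (window 1): DENY
  req#10 t=14ms (window 1): DENY
  req#11 t=15ms (window 1): DENY
  req#12 t=16ms (window 2): ALLOW
  req#13 t=17ms (window 2): ALLOW
  req#14 t=19ms (window 2): ALLOW
  req#15 t=19ms (window 2): DENY
  req#16 t=21ms (window 2): DENY
  req#17 t=22ms (window 2): DENY
  req#18 t=23ms (window 2): DENY
  req#19 t=27ms (window 3): ALLOW
  req#20 t=28ms (window 3): ALLOW
  req#21 t=31ms (window 3): ALLOW

Allowed counts by window: 3 3 3 3

Answer: 3 3 3 3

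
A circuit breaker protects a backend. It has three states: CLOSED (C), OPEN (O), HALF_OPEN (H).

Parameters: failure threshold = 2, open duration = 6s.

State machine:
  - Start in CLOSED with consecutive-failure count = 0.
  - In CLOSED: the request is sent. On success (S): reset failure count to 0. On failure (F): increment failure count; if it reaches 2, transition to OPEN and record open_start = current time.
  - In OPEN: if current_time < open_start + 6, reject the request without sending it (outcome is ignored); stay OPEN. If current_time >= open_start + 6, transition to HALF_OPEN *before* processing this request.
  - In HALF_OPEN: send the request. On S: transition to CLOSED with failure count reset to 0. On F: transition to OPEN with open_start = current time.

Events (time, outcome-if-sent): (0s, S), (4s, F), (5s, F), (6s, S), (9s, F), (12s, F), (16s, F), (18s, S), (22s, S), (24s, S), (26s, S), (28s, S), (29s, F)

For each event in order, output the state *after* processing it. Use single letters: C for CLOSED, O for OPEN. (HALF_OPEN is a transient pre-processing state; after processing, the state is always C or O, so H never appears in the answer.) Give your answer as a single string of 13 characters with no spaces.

Answer: CCOOOOOCCCCCC

Derivation:
State after each event:
  event#1 t=0s outcome=S: state=CLOSED
  event#2 t=4s outcome=F: state=CLOSED
  event#3 t=5s outcome=F: state=OPEN
  event#4 t=6s outcome=S: state=OPEN
  event#5 t=9s outcome=F: state=OPEN
  event#6 t=12s outcome=F: state=OPEN
  event#7 t=16s outcome=F: state=OPEN
  event#8 t=18s outcome=S: state=CLOSED
  event#9 t=22s outcome=S: state=CLOSED
  event#10 t=24s outcome=S: state=CLOSED
  event#11 t=26s outcome=S: state=CLOSED
  event#12 t=28s outcome=S: state=CLOSED
  event#13 t=29s outcome=F: state=CLOSED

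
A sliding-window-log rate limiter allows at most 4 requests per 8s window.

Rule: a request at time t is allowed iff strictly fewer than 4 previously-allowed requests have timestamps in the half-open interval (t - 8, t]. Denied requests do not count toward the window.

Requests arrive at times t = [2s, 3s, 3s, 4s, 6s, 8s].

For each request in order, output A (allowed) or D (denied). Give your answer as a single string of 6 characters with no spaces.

Tracking allowed requests in the window:
  req#1 t=2s: ALLOW
  req#2 t=3s: ALLOW
  req#3 t=3s: ALLOW
  req#4 t=4s: ALLOW
  req#5 t=6s: DENY
  req#6 t=8s: DENY

Answer: AAAADD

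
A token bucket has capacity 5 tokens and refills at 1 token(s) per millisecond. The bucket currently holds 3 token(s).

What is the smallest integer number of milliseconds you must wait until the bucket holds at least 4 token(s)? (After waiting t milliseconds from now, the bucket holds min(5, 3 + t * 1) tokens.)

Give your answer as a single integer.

Need 3 + t * 1 >= 4, so t >= 1/1.
Smallest integer t = ceil(1/1) = 1.

Answer: 1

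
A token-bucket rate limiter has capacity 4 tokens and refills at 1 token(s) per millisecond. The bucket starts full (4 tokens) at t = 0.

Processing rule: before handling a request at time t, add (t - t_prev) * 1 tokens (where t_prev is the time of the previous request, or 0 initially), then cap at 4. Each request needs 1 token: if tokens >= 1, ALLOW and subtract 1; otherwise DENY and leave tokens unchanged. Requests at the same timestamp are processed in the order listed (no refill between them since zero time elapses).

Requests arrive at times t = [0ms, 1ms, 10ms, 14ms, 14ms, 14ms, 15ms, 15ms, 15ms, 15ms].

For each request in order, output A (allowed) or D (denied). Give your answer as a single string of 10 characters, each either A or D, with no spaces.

Simulating step by step:
  req#1 t=0ms: ALLOW
  req#2 t=1ms: ALLOW
  req#3 t=10ms: ALLOW
  req#4 t=14ms: ALLOW
  req#5 t=14ms: ALLOW
  req#6 t=14ms: ALLOW
  req#7 t=15ms: ALLOW
  req#8 t=15ms: ALLOW
  req#9 t=15ms: DENY
  req#10 t=15ms: DENY

Answer: AAAAAAAADD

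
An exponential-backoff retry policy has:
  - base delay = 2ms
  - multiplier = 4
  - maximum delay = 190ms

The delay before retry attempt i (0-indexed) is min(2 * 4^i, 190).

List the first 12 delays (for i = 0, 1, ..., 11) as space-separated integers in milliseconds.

Answer: 2 8 32 128 190 190 190 190 190 190 190 190

Derivation:
Computing each delay:
  i=0: min(2*4^0, 190) = 2
  i=1: min(2*4^1, 190) = 8
  i=2: min(2*4^2, 190) = 32
  i=3: min(2*4^3, 190) = 128
  i=4: min(2*4^4, 190) = 190
  i=5: min(2*4^5, 190) = 190
  i=6: min(2*4^6, 190) = 190
  i=7: min(2*4^7, 190) = 190
  i=8: min(2*4^8, 190) = 190
  i=9: min(2*4^9, 190) = 190
  i=10: min(2*4^10, 190) = 190
  i=11: min(2*4^11, 190) = 190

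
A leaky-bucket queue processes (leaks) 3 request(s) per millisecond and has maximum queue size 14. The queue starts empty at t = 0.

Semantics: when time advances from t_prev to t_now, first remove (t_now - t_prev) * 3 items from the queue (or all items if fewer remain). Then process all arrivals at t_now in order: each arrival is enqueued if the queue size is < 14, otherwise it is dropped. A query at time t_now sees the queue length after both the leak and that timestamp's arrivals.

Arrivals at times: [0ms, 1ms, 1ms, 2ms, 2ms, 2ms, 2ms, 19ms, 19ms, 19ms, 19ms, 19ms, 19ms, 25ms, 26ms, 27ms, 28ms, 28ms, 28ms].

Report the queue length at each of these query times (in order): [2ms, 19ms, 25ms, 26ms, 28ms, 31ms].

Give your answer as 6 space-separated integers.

Answer: 4 6 1 1 3 0

Derivation:
Queue lengths at query times:
  query t=2ms: backlog = 4
  query t=19ms: backlog = 6
  query t=25ms: backlog = 1
  query t=26ms: backlog = 1
  query t=28ms: backlog = 3
  query t=31ms: backlog = 0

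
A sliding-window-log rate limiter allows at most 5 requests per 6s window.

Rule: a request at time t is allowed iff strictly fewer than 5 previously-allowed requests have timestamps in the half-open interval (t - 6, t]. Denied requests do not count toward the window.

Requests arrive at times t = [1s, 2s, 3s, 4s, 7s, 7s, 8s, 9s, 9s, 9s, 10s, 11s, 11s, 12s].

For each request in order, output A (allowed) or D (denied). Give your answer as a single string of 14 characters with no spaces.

Answer: AAAAAAAADDADDD

Derivation:
Tracking allowed requests in the window:
  req#1 t=1s: ALLOW
  req#2 t=2s: ALLOW
  req#3 t=3s: ALLOW
  req#4 t=4s: ALLOW
  req#5 t=7s: ALLOW
  req#6 t=7s: ALLOW
  req#7 t=8s: ALLOW
  req#8 t=9s: ALLOW
  req#9 t=9s: DENY
  req#10 t=9s: DENY
  req#11 t=10s: ALLOW
  req#12 t=11s: DENY
  req#13 t=11s: DENY
  req#14 t=12s: DENY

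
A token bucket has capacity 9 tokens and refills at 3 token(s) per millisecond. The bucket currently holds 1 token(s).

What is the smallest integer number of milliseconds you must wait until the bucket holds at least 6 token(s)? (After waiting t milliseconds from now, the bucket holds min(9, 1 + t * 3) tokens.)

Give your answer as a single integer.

Answer: 2

Derivation:
Need 1 + t * 3 >= 6, so t >= 5/3.
Smallest integer t = ceil(5/3) = 2.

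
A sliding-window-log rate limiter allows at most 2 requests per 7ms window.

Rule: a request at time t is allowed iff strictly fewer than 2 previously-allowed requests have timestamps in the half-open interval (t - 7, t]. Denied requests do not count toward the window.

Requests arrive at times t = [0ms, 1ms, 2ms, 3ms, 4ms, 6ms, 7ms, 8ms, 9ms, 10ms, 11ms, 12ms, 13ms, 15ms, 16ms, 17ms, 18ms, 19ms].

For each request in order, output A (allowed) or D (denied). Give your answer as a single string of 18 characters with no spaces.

Tracking allowed requests in the window:
  req#1 t=0ms: ALLOW
  req#2 t=1ms: ALLOW
  req#3 t=2ms: DENY
  req#4 t=3ms: DENY
  req#5 t=4ms: DENY
  req#6 t=6ms: DENY
  req#7 t=7ms: ALLOW
  req#8 t=8ms: ALLOW
  req#9 t=9ms: DENY
  req#10 t=10ms: DENY
  req#11 t=11ms: DENY
  req#12 t=12ms: DENY
  req#13 t=13ms: DENY
  req#14 t=15ms: ALLOW
  req#15 t=16ms: ALLOW
  req#16 t=17ms: DENY
  req#17 t=18ms: DENY
  req#18 t=19ms: DENY

Answer: AADDDDAADDDDDAADDD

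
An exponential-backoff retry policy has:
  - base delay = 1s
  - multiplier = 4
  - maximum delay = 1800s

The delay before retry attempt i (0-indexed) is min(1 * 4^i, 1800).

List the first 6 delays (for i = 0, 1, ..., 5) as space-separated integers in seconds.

Computing each delay:
  i=0: min(1*4^0, 1800) = 1
  i=1: min(1*4^1, 1800) = 4
  i=2: min(1*4^2, 1800) = 16
  i=3: min(1*4^3, 1800) = 64
  i=4: min(1*4^4, 1800) = 256
  i=5: min(1*4^5, 1800) = 1024

Answer: 1 4 16 64 256 1024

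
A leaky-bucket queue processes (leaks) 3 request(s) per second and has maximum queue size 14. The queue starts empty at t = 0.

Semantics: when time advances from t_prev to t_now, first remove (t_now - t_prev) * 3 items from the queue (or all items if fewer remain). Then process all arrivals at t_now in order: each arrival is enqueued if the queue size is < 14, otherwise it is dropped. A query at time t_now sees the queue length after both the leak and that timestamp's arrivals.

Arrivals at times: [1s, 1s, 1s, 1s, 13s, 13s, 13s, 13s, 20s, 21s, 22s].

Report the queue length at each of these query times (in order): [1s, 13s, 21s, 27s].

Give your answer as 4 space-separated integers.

Queue lengths at query times:
  query t=1s: backlog = 4
  query t=13s: backlog = 4
  query t=21s: backlog = 1
  query t=27s: backlog = 0

Answer: 4 4 1 0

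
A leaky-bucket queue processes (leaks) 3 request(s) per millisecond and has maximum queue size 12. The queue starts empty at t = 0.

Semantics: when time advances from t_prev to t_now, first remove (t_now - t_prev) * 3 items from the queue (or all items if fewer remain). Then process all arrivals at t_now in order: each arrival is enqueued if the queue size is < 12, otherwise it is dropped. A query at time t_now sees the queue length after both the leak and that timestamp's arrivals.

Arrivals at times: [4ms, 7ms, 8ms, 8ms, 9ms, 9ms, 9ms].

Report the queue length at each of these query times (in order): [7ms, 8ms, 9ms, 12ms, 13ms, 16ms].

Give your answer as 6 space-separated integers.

Queue lengths at query times:
  query t=7ms: backlog = 1
  query t=8ms: backlog = 2
  query t=9ms: backlog = 3
  query t=12ms: backlog = 0
  query t=13ms: backlog = 0
  query t=16ms: backlog = 0

Answer: 1 2 3 0 0 0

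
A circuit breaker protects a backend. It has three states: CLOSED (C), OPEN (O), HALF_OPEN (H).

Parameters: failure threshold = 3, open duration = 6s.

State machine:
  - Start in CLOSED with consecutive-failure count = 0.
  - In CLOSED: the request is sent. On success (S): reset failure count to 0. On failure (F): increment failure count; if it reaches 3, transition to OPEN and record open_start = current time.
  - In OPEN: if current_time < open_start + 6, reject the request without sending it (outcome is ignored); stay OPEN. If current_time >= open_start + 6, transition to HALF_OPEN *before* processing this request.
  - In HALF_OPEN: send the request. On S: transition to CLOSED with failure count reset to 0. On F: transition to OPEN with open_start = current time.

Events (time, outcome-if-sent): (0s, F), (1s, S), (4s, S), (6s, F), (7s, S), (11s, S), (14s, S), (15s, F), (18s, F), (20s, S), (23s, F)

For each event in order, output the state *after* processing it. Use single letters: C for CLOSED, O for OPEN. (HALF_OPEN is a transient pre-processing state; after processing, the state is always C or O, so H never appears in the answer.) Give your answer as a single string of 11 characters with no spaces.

State after each event:
  event#1 t=0s outcome=F: state=CLOSED
  event#2 t=1s outcome=S: state=CLOSED
  event#3 t=4s outcome=S: state=CLOSED
  event#4 t=6s outcome=F: state=CLOSED
  event#5 t=7s outcome=S: state=CLOSED
  event#6 t=11s outcome=S: state=CLOSED
  event#7 t=14s outcome=S: state=CLOSED
  event#8 t=15s outcome=F: state=CLOSED
  event#9 t=18s outcome=F: state=CLOSED
  event#10 t=20s outcome=S: state=CLOSED
  event#11 t=23s outcome=F: state=CLOSED

Answer: CCCCCCCCCCC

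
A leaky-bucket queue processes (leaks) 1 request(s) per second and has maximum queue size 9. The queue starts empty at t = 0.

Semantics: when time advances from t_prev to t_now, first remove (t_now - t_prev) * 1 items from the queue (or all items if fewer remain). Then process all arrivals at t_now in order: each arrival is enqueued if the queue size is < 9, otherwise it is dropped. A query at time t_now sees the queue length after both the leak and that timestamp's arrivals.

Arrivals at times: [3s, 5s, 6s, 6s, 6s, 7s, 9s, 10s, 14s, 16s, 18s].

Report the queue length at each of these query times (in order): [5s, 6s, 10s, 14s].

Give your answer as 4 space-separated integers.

Answer: 1 3 2 1

Derivation:
Queue lengths at query times:
  query t=5s: backlog = 1
  query t=6s: backlog = 3
  query t=10s: backlog = 2
  query t=14s: backlog = 1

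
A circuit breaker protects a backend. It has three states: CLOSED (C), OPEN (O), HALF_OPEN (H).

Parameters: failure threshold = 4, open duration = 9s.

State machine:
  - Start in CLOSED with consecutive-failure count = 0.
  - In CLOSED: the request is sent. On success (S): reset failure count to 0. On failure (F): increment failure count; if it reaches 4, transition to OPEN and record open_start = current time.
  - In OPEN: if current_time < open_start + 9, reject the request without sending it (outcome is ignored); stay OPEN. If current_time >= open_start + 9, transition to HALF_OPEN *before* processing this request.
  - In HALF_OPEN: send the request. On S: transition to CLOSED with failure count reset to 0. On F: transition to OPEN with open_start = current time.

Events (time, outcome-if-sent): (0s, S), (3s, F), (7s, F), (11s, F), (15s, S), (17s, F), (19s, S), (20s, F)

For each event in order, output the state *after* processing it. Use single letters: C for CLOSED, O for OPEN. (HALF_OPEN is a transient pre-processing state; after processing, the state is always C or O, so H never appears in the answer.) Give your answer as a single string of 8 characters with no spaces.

State after each event:
  event#1 t=0s outcome=S: state=CLOSED
  event#2 t=3s outcome=F: state=CLOSED
  event#3 t=7s outcome=F: state=CLOSED
  event#4 t=11s outcome=F: state=CLOSED
  event#5 t=15s outcome=S: state=CLOSED
  event#6 t=17s outcome=F: state=CLOSED
  event#7 t=19s outcome=S: state=CLOSED
  event#8 t=20s outcome=F: state=CLOSED

Answer: CCCCCCCC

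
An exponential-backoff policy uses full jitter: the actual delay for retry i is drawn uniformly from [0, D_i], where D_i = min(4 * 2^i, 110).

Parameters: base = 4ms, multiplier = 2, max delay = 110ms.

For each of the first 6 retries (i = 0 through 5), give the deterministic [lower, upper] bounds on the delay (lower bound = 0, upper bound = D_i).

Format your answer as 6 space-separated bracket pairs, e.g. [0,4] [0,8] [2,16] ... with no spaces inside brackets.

Answer: [0,4] [0,8] [0,16] [0,32] [0,64] [0,110]

Derivation:
Computing bounds per retry:
  i=0: D_i=min(4*2^0,110)=4, bounds=[0,4]
  i=1: D_i=min(4*2^1,110)=8, bounds=[0,8]
  i=2: D_i=min(4*2^2,110)=16, bounds=[0,16]
  i=3: D_i=min(4*2^3,110)=32, bounds=[0,32]
  i=4: D_i=min(4*2^4,110)=64, bounds=[0,64]
  i=5: D_i=min(4*2^5,110)=110, bounds=[0,110]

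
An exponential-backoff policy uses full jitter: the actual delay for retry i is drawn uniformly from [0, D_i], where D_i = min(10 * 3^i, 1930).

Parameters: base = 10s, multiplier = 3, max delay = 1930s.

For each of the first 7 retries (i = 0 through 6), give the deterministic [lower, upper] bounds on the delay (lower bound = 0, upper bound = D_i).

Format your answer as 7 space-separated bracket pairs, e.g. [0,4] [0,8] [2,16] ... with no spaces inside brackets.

Computing bounds per retry:
  i=0: D_i=min(10*3^0,1930)=10, bounds=[0,10]
  i=1: D_i=min(10*3^1,1930)=30, bounds=[0,30]
  i=2: D_i=min(10*3^2,1930)=90, bounds=[0,90]
  i=3: D_i=min(10*3^3,1930)=270, bounds=[0,270]
  i=4: D_i=min(10*3^4,1930)=810, bounds=[0,810]
  i=5: D_i=min(10*3^5,1930)=1930, bounds=[0,1930]
  i=6: D_i=min(10*3^6,1930)=1930, bounds=[0,1930]

Answer: [0,10] [0,30] [0,90] [0,270] [0,810] [0,1930] [0,1930]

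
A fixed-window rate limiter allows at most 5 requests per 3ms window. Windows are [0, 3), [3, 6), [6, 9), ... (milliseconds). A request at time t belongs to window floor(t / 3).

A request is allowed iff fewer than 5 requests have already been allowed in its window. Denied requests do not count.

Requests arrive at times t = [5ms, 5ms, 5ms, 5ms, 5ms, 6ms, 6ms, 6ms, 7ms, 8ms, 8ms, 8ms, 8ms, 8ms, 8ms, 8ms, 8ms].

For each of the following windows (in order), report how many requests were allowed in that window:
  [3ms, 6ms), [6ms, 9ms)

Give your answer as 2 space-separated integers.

Processing requests:
  req#1 t=5ms (window 1): ALLOW
  req#2 t=5ms (window 1): ALLOW
  req#3 t=5ms (window 1): ALLOW
  req#4 t=5ms (window 1): ALLOW
  req#5 t=5ms (window 1): ALLOW
  req#6 t=6ms (window 2): ALLOW
  req#7 t=6ms (window 2): ALLOW
  req#8 t=6ms (window 2): ALLOW
  req#9 t=7ms (window 2): ALLOW
  req#10 t=8ms (window 2): ALLOW
  req#11 t=8ms (window 2): DENY
  req#12 t=8ms (window 2): DENY
  req#13 t=8ms (window 2): DENY
  req#14 t=8ms (window 2): DENY
  req#15 t=8ms (window 2): DENY
  req#16 t=8ms (window 2): DENY
  req#17 t=8ms (window 2): DENY

Allowed counts by window: 5 5

Answer: 5 5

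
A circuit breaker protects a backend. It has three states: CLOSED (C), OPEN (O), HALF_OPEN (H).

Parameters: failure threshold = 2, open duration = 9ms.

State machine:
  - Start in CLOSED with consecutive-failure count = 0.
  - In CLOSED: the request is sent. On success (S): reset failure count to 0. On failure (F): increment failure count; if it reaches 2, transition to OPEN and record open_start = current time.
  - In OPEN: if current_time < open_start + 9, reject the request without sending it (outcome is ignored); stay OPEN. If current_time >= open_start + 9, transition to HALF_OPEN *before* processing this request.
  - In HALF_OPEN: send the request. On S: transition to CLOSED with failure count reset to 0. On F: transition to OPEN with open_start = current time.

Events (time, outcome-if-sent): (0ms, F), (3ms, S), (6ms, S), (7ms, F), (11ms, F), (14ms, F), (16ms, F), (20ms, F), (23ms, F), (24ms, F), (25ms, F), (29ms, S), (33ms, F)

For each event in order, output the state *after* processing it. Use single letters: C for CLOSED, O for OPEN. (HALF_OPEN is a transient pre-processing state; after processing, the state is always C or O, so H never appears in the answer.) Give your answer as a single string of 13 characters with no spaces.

State after each event:
  event#1 t=0ms outcome=F: state=CLOSED
  event#2 t=3ms outcome=S: state=CLOSED
  event#3 t=6ms outcome=S: state=CLOSED
  event#4 t=7ms outcome=F: state=CLOSED
  event#5 t=11ms outcome=F: state=OPEN
  event#6 t=14ms outcome=F: state=OPEN
  event#7 t=16ms outcome=F: state=OPEN
  event#8 t=20ms outcome=F: state=OPEN
  event#9 t=23ms outcome=F: state=OPEN
  event#10 t=24ms outcome=F: state=OPEN
  event#11 t=25ms outcome=F: state=OPEN
  event#12 t=29ms outcome=S: state=CLOSED
  event#13 t=33ms outcome=F: state=CLOSED

Answer: CCCCOOOOOOOCC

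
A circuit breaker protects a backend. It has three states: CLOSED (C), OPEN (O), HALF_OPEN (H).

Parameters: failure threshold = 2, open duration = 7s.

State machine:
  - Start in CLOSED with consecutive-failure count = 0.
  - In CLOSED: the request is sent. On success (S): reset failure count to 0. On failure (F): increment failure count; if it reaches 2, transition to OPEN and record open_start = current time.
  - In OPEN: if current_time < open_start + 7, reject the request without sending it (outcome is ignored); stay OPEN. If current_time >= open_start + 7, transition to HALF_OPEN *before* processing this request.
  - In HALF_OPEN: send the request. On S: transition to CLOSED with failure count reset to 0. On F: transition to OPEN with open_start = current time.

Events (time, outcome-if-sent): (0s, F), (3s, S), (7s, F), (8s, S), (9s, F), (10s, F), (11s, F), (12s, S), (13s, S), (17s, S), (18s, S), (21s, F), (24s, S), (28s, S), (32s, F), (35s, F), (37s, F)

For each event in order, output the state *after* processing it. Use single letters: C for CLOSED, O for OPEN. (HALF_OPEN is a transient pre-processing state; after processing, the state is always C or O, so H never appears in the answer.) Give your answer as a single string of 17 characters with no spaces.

State after each event:
  event#1 t=0s outcome=F: state=CLOSED
  event#2 t=3s outcome=S: state=CLOSED
  event#3 t=7s outcome=F: state=CLOSED
  event#4 t=8s outcome=S: state=CLOSED
  event#5 t=9s outcome=F: state=CLOSED
  event#6 t=10s outcome=F: state=OPEN
  event#7 t=11s outcome=F: state=OPEN
  event#8 t=12s outcome=S: state=OPEN
  event#9 t=13s outcome=S: state=OPEN
  event#10 t=17s outcome=S: state=CLOSED
  event#11 t=18s outcome=S: state=CLOSED
  event#12 t=21s outcome=F: state=CLOSED
  event#13 t=24s outcome=S: state=CLOSED
  event#14 t=28s outcome=S: state=CLOSED
  event#15 t=32s outcome=F: state=CLOSED
  event#16 t=35s outcome=F: state=OPEN
  event#17 t=37s outcome=F: state=OPEN

Answer: CCCCCOOOOCCCCCCOO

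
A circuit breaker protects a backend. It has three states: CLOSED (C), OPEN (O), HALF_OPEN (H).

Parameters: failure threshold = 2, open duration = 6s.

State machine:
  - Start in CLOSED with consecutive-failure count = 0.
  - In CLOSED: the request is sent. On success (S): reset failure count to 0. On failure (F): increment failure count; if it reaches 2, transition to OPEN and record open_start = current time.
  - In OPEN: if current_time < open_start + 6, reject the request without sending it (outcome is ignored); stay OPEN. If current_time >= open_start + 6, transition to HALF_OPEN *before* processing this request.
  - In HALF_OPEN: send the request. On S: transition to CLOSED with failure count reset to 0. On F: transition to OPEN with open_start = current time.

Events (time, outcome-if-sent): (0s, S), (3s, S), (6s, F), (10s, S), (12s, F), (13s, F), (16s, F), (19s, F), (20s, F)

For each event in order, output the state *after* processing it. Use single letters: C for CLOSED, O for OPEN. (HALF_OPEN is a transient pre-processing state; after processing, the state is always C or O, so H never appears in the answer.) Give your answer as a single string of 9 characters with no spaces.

Answer: CCCCCOOOO

Derivation:
State after each event:
  event#1 t=0s outcome=S: state=CLOSED
  event#2 t=3s outcome=S: state=CLOSED
  event#3 t=6s outcome=F: state=CLOSED
  event#4 t=10s outcome=S: state=CLOSED
  event#5 t=12s outcome=F: state=CLOSED
  event#6 t=13s outcome=F: state=OPEN
  event#7 t=16s outcome=F: state=OPEN
  event#8 t=19s outcome=F: state=OPEN
  event#9 t=20s outcome=F: state=OPEN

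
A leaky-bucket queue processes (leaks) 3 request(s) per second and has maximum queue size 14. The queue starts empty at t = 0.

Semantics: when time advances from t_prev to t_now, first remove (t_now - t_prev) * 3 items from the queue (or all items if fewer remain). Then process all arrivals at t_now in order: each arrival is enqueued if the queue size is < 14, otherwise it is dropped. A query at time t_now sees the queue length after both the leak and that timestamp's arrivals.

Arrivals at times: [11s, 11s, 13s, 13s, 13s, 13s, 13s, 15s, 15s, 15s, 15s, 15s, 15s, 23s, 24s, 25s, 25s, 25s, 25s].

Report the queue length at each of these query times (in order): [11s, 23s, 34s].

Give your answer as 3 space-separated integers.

Queue lengths at query times:
  query t=11s: backlog = 2
  query t=23s: backlog = 1
  query t=34s: backlog = 0

Answer: 2 1 0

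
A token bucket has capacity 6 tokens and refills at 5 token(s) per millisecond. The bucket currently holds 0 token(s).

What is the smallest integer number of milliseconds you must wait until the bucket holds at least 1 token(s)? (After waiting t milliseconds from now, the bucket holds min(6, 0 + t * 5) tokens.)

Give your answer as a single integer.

Need 0 + t * 5 >= 1, so t >= 1/5.
Smallest integer t = ceil(1/5) = 1.

Answer: 1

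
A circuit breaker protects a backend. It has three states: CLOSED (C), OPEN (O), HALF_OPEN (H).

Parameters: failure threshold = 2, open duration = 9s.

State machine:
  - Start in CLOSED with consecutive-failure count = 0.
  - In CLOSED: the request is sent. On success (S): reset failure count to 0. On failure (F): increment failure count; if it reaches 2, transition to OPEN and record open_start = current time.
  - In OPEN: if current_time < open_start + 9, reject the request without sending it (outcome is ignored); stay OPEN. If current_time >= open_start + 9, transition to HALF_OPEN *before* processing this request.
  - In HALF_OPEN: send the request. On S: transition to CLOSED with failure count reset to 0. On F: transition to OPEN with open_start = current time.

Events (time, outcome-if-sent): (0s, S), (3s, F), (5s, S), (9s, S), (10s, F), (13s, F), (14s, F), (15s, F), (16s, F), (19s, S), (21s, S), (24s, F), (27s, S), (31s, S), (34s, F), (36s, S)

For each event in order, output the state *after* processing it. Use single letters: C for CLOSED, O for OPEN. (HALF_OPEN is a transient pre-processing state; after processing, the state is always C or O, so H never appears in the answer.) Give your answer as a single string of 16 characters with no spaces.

State after each event:
  event#1 t=0s outcome=S: state=CLOSED
  event#2 t=3s outcome=F: state=CLOSED
  event#3 t=5s outcome=S: state=CLOSED
  event#4 t=9s outcome=S: state=CLOSED
  event#5 t=10s outcome=F: state=CLOSED
  event#6 t=13s outcome=F: state=OPEN
  event#7 t=14s outcome=F: state=OPEN
  event#8 t=15s outcome=F: state=OPEN
  event#9 t=16s outcome=F: state=OPEN
  event#10 t=19s outcome=S: state=OPEN
  event#11 t=21s outcome=S: state=OPEN
  event#12 t=24s outcome=F: state=OPEN
  event#13 t=27s outcome=S: state=OPEN
  event#14 t=31s outcome=S: state=OPEN
  event#15 t=34s outcome=F: state=OPEN
  event#16 t=36s outcome=S: state=OPEN

Answer: CCCCCOOOOOOOOOOO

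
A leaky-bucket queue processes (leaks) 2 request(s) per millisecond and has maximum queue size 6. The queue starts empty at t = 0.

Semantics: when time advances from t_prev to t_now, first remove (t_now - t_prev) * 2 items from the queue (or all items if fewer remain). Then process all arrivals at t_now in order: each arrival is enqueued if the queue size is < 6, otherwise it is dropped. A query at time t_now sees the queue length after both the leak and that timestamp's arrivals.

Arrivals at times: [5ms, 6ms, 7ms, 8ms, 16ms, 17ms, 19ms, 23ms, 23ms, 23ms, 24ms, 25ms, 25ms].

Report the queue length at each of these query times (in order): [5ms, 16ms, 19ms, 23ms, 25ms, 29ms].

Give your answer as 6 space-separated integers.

Answer: 1 1 1 3 2 0

Derivation:
Queue lengths at query times:
  query t=5ms: backlog = 1
  query t=16ms: backlog = 1
  query t=19ms: backlog = 1
  query t=23ms: backlog = 3
  query t=25ms: backlog = 2
  query t=29ms: backlog = 0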